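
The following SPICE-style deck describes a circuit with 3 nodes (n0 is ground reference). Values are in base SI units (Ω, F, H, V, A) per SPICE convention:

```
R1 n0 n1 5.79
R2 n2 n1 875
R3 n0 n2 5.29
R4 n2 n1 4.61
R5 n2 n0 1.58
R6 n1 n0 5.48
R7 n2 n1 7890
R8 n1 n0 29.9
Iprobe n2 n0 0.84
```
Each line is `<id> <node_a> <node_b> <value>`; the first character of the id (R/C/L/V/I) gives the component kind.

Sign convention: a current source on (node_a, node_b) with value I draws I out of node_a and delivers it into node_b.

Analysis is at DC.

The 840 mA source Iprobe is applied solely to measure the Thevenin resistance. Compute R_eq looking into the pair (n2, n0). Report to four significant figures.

R_eq = 1.040 Ω

Element admittances at DC:
  Y(R1) = 0.1727 S between n0,n1
  Y(R2) = 0.001143 S between n2,n1
  Y(R3) = 0.1890 S between n0,n2
  Y(R4) = 0.2169 S between n2,n1
  Y(R5) = 0.6329 S between n2,n0
  Y(R6) = 0.1825 S between n1,n0
  Y(R7) = 0.0001267 S between n2,n1
  Y(R8) = 0.03344 S between n1,n0
  Iprobe: injects 0.84 A into n0 (from n2)
Assemble and solve the 2×2 MNA system:
  V(n1)=-0.3141  V(n2)=-0.8735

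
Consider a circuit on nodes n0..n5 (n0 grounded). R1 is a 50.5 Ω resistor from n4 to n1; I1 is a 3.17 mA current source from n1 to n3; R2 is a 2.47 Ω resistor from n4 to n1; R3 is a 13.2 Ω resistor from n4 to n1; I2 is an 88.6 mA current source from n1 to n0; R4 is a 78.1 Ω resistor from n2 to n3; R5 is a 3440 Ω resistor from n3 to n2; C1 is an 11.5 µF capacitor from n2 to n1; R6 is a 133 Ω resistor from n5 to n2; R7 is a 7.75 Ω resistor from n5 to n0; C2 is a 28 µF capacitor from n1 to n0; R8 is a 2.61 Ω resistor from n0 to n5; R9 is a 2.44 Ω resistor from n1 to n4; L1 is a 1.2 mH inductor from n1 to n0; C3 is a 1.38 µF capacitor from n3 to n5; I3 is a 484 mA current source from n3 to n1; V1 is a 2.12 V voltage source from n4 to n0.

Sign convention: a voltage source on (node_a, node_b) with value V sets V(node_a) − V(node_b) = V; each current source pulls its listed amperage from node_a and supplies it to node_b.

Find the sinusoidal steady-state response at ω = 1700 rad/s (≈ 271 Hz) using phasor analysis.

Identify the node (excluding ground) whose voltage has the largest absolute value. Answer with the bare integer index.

MNA unknowns: 5 node voltages V₁..V_5 plus 1 source current (V1)
R1: Y=0.01980+0.000j on G[4,1]
I1: z[1]−=0.00317, z[3]+=0.00317
R2: Y=0.4049+0.000j on G[4,1]
R3: Y=0.07576+0.000j on G[4,1]
I2: z[1]−=0.0886, z[0]+=0.0886
R4: Y=0.01280+0.000j on G[2,3]
R5: Y=0.0002907+0.000j on G[3,2]
C1: Y=0.000+0.01955j on G[2,1]
R6: Y=0.007519+0.000j on G[5,2]
R7: Y=0.1290+0.000j on G[5,0]
C2: Y=0.000+0.04760j on G[1,0]
R8: Y=0.3831+0.000j on G[0,5]
R9: Y=0.4098+0.000j on G[1,4]
L1: Y=0.000-0.4902j on G[1,0]
C3: Y=0.000+0.002346j on G[3,5]
I3: z[3]−=0.484, z[1]+=0.484
V1: row V4−V0=2.12, i_V1 at 4,0
solve → V1=1.741+0.7598j, V2=-2.300+21.27j, V3=-34.15+27.36j, V4=2.120+0.000j, V5=-0.1561+0.1542j
aux → i_V1=-0.3449+0.6916j

3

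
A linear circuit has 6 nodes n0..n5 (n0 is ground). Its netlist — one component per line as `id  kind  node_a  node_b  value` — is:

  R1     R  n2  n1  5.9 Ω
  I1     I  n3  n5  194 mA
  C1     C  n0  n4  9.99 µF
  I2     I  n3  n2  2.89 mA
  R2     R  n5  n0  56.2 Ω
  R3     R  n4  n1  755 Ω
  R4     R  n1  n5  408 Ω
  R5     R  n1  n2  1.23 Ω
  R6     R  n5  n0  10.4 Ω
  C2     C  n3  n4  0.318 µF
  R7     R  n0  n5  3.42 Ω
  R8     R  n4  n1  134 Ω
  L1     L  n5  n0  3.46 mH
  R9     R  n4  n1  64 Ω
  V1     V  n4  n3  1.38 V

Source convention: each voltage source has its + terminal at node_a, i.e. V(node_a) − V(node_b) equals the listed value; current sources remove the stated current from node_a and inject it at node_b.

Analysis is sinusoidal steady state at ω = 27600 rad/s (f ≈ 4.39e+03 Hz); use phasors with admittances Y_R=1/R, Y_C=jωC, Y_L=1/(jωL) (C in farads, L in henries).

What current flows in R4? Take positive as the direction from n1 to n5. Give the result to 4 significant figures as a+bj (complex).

-0.0008067+0.001525j A

MNA unknowns: 5 node voltages V₁..V_5 plus 1 source current (V1)
R1: Y=0.1695+0.000j on G[2,1]
I1: z[3]−=0.194, z[5]+=0.194
C1: Y=0.000+0.2757j on G[0,4]
I2: z[3]−=0.00289, z[2]+=0.00289
R2: Y=0.01779+0.000j on G[5,0]
R3: Y=0.001325+0.000j on G[4,1]
R4: Y=0.002451+0.000j on G[1,5]
R5: Y=0.8130+0.000j on G[1,2]
R6: Y=0.09615+0.000j on G[5,0]
C2: Y=0.000+0.008777j on G[3,4]
R7: Y=0.2924+0.000j on G[0,5]
R8: Y=0.007463+0.000j on G[4,1]
L1: Y=0.000-0.01047j on G[5,0]
R9: Y=0.01562+0.000j on G[4,1]
V1: row V4−V3=1.38, i_V1 at 4,3
solve → V1=0.1459+0.6382j, V2=0.1488+0.6382j, V3=-1.386+0.7007j, V4=-0.005531+0.7007j, V5=0.4750+0.01599j
aux → i_V1=0.1969-0.01211j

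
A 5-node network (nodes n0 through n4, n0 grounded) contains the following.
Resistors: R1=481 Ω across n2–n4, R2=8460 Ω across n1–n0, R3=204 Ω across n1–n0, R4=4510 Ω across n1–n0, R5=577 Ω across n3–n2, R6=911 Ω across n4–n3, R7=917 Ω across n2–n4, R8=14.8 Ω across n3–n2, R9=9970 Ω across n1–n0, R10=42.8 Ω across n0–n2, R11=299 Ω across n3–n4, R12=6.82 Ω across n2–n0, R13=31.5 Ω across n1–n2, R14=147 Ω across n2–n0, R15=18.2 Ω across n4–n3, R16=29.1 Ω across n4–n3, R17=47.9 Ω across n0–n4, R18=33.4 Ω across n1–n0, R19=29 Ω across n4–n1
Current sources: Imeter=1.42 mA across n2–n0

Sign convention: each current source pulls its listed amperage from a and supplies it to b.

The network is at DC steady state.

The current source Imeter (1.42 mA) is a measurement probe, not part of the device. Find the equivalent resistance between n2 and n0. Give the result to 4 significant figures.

MNA unknowns: 4 node voltages V₁..V_4
R1: Y=0.002079 on G[2,4]
R2: Y=0.0001182 on G[1,0]
R3: Y=0.004902 on G[1,0]
R4: Y=0.0002217 on G[1,0]
R5: Y=0.001733 on G[3,2]
R6: Y=0.001098 on G[4,3]
R7: Y=0.001091 on G[2,4]
R8: Y=0.06757 on G[3,2]
R9: Y=0.0001003 on G[1,0]
R10: Y=0.02336 on G[0,2]
R11: Y=0.003344 on G[3,4]
R12: Y=0.1466 on G[2,0]
R13: Y=0.03175 on G[1,2]
R14: Y=0.006803 on G[2,0]
R15: Y=0.05495 on G[4,3]
R16: Y=0.03436 on G[4,3]
R17: Y=0.02088 on G[0,4]
R18: Y=0.02994 on G[1,0]
R19: Y=0.03448 on G[4,1]
Imeter: z[2]−=0.00142, z[0]+=0.00142
solve → V1=-0.003571, V2=-0.006819, V3=-0.005333, V4=-0.004233

R_eq = 4.802 Ω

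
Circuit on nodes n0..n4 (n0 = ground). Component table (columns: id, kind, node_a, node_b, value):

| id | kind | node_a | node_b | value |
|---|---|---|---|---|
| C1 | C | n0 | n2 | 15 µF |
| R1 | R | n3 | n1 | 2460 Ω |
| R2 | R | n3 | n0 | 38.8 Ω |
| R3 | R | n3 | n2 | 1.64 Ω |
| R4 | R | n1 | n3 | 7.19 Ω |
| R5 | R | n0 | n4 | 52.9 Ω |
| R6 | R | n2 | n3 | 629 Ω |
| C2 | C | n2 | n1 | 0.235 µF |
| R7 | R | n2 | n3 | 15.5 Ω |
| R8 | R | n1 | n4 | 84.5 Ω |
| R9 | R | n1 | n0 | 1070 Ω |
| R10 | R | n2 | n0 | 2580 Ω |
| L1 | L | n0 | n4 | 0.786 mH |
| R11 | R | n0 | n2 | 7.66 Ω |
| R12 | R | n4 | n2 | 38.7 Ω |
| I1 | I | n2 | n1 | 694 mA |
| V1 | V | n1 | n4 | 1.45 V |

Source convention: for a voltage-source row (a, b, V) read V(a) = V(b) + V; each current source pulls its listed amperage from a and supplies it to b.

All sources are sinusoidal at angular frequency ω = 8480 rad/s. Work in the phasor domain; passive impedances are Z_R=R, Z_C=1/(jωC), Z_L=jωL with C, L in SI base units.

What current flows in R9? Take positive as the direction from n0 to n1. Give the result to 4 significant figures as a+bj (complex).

-0.002118-0.001680j A

Apply KCL at each of the 4 non-ground nodes and solve the resulting linear system.
Node n1: branches {R1, R4, C2, R8, R9, I1, V1} → V_1 = 2.266+1.798j
Node n2: branches {C1, R3, R6, C2, R7, R10, R11, R12, I1} → V_2 = -0.8926+1.270j
Node n3: branches {R1, R2, R3, R4, R6, R7} → V_3 = -0.3415+1.319j
Node n4: branches {R5, R8, L1, R12, V1} → V_4 = 0.8158+1.798j
Source currents: i(V1)=0.3121-0.07478j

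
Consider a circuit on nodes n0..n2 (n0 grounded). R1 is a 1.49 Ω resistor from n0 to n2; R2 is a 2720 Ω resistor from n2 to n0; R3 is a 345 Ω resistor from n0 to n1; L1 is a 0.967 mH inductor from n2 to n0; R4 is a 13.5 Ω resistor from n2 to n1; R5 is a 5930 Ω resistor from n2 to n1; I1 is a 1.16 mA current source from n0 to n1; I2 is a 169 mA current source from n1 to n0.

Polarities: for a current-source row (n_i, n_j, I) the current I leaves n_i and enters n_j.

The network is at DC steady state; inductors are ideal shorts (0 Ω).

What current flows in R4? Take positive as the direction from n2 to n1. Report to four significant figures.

MNA unknowns: 2 node voltages V₁..V_2 plus 1 source current (L1)
R1: Y=0.6711 on G[0,2]
R2: Y=0.0003676 on G[2,0]
R3: Y=0.002899 on G[0,1]
L1: row V2−V0=0, i_L1 at 2,0
R4: Y=0.07407 on G[2,1]
R5: Y=0.0001686 on G[2,1]
I1: z[0]−=0.00116, z[1]+=0.00116
I2: z[1]−=0.169, z[0]+=0.169
solve → V1=-2.176, V2=0.000
aux → i_L1=-0.1615

0.1612 A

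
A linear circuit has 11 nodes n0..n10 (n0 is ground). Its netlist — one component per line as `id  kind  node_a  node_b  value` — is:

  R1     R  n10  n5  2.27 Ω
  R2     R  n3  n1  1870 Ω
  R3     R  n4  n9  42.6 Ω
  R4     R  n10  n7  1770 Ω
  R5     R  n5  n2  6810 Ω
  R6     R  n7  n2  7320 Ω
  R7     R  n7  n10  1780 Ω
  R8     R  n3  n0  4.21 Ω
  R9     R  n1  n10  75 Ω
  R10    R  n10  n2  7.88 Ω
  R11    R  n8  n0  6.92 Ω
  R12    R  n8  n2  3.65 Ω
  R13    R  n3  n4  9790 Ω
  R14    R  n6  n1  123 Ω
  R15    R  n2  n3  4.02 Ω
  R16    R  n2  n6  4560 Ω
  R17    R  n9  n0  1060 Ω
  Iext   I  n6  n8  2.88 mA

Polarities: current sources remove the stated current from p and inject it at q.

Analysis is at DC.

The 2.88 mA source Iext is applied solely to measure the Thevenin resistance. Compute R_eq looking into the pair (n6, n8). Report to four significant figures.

Apply KCL at each of the 10 non-ground nodes and solve the resulting linear system.
Node n1: branches {R2, R9, R14} → V_1 = -0.2231
Node n2: branches {R5, R6, R10, R12, R15, R16} → V_2 = -0.004335
Node n3: branches {R2, R8, R13, R15} → V_3 = -0.002459
Node n4: branches {R3, R13} → V_4 = -0.0002490
Node n5: branches {R1, R5} → V_5 = -0.02508
Node n6: branches {R14, R16, Iext} → V_6 = -0.5623
Node n7: branches {R4, R6, R7} → V_7 = -0.02285
Node n8: branches {R11, R12, Iext} → V_8 = 0.004044
Node n9: branches {R3, R17} → V_9 = -0.0002393
Node n10: branches {R1, R4, R7, R9, R10} → V_10 = -0.02509

R_eq = 196.6 Ω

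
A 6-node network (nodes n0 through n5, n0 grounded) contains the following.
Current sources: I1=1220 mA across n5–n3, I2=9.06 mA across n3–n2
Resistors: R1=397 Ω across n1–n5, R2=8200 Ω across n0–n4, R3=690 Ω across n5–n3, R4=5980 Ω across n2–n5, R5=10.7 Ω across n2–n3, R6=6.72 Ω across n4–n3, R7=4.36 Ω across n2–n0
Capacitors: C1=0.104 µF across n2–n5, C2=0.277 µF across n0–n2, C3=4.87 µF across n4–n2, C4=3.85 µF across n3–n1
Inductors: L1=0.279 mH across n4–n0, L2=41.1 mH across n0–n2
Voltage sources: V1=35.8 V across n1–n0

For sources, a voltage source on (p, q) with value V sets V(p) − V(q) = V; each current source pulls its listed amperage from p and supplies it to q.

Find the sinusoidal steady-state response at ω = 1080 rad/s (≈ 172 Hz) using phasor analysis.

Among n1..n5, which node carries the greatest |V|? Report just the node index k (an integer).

5

MNA unknowns: 5 node voltages V₁..V_5 plus 1 source current (V1)
I1: z[5]−=1.22, z[3]+=1.22
R1: Y=0.002519+0.000j on G[1,5]
R2: Y=0.0001220+0.000j on G[0,4]
C1: Y=0.000+0.0001123j on G[2,5]
I2: z[3]−=0.00906, z[2]+=0.00906
R3: Y=0.001449+0.000j on G[5,3]
R4: Y=0.0001672+0.000j on G[2,5]
R5: Y=0.09346+0.000j on G[2,3]
L1: Y=0.000-3.319j on G[4,0]
L2: Y=0.000-0.02253j on G[0,2]
R6: Y=0.1488+0.000j on G[4,3]
C2: Y=0.000+0.0002992j on G[0,2]
C3: Y=0.000+0.005260j on G[4,2]
R7: Y=0.2294+0.000j on G[2,0]
C4: Y=0.000+0.004158j on G[3,1]
V1: row V1−V0=35.8, i_V1 at 1,0
solve → V1=35.80+0.000j, V2=0.9467+0.1796j, V3=3.712+0.7644j, V4=-0.02829+0.1677j, V5=-271.7+7.679j
aux → i_V1=-0.7777-0.1141j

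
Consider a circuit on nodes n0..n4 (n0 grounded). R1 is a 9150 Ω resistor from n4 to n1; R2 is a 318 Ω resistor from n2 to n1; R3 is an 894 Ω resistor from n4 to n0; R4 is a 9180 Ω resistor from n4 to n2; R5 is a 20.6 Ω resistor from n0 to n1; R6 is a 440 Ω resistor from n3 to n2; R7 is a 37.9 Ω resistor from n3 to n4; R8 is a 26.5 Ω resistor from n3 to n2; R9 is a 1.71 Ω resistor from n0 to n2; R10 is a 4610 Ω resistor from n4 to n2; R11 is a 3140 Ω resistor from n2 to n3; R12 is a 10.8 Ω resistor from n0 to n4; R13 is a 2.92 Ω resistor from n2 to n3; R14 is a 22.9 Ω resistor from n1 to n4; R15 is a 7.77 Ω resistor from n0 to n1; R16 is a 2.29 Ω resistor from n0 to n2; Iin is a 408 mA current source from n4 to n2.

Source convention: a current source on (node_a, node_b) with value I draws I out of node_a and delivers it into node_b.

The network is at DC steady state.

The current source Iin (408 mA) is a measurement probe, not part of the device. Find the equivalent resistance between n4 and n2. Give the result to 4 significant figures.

MNA unknowns: 4 node voltages V₁..V_4
R1: Y=0.0001093 on G[4,1]
R2: Y=0.003145 on G[2,1]
R3: Y=0.001119 on G[4,0]
R4: Y=0.0001089 on G[4,2]
R5: Y=0.04854 on G[0,1]
R6: Y=0.002273 on G[3,2]
R7: Y=0.02639 on G[3,4]
R8: Y=0.03774 on G[3,2]
R9: Y=0.5848 on G[0,2]
R10: Y=0.0002169 on G[4,2]
R11: Y=0.0003185 on G[2,3]
R12: Y=0.09259 on G[0,4]
R13: Y=0.3425 on G[2,3]
R14: Y=0.04367 on G[1,4]
R15: Y=0.1287 on G[0,1]
R16: Y=0.4367 on G[0,2]
Iin: z[4]−=0.408, z[2]+=0.408
solve → V1=-0.5024, V2=0.3253, V3=0.1370, V4=-2.596

R_eq = 7.160 Ω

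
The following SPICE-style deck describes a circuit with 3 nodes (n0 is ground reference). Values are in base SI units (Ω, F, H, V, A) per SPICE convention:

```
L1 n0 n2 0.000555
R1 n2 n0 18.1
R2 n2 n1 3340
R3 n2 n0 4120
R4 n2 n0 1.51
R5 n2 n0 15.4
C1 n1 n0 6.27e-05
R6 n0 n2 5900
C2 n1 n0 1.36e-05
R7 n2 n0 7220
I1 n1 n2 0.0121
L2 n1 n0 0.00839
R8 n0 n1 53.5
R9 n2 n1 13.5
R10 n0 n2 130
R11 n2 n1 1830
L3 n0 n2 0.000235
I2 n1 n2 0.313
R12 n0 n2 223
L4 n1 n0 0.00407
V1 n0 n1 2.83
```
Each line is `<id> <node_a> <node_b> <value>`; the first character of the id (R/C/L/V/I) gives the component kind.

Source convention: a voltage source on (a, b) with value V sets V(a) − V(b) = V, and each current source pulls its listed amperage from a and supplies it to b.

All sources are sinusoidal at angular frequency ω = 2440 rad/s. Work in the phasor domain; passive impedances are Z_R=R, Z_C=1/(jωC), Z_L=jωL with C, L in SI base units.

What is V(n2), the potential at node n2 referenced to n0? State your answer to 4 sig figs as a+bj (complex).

0.01422+0.04057j V

Element admittances at ω=2440 rad/s:
  Y(L1) = 0.000-0.7384j S between n0,n2
  Y(R1) = 0.05525+0.000j S between n2,n0
  Y(R2) = 0.0002994+0.000j S between n2,n1
  Y(R3) = 0.0002427+0.000j S between n2,n0
  Y(R4) = 0.6623+0.000j S between n2,n0
  Y(R5) = 0.06494+0.000j S between n2,n0
  Y(C1) = 0.000+0.1530j S between n1,n0
  Y(R6) = 0.0001695+0.000j S between n0,n2
  Y(C2) = 0.000+0.03318j S between n1,n0
  Y(R7) = 0.0001385+0.000j S between n2,n0
  I1: injects 0.0121 A into n2 (from n1)
  Y(L2) = 0.000-0.04885j S between n1,n0
  Y(R8) = 0.01869+0.000j S between n0,n1
  Y(R9) = 0.07407+0.000j S between n2,n1
  Y(R10) = 0.007692+0.000j S between n0,n2
  Y(R11) = 0.0005464+0.000j S between n2,n1
  Y(L3) = 0.000-1.744j S between n0,n2
  I2: injects 0.313 A into n2 (from n1)
  Y(R12) = 0.004484+0.000j S between n0,n2
  Y(L4) = 0.000-0.1007j S between n1,n0
  V1: constraint V(n0)−V(n1) = 2.83
Assemble and solve the 3×3 MNA system:
  V(n1)=-2.830+0.000j  V(n2)=0.01422+0.04057j
  i(V1)=0.05911-0.1067j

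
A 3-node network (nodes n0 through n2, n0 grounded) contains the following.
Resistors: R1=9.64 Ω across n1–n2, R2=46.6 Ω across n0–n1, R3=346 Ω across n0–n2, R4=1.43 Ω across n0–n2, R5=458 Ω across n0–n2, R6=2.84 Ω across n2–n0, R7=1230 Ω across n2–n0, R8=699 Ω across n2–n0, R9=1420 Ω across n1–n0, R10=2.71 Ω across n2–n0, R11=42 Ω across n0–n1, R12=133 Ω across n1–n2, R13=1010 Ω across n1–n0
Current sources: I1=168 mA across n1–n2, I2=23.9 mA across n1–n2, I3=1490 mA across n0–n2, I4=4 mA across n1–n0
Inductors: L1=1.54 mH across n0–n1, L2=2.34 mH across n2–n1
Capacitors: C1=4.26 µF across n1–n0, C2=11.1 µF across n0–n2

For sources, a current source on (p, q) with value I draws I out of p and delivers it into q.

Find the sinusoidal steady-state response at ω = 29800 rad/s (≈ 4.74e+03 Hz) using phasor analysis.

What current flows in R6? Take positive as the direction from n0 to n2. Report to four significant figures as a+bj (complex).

MNA unknowns: 2 node voltages V₁..V_2
R1: Y=0.1037+0.000j on G[1,2]
I1: z[1]−=0.168, z[2]+=0.168
R2: Y=0.02146+0.000j on G[0,1]
I2: z[1]−=0.0239, z[2]+=0.0239
R3: Y=0.002890+0.000j on G[0,2]
R4: Y=0.6993+0.000j on G[0,2]
R5: Y=0.002183+0.000j on G[0,2]
L1: Y=0.000-0.02179j on G[0,1]
R6: Y=0.3521+0.000j on G[2,0]
R7: Y=0.0008130+0.000j on G[2,0]
C1: Y=0.000+0.1269j on G[1,0]
I3: z[0]−=1.49, z[2]+=1.49
R8: Y=0.001431+0.000j on G[2,0]
C2: Y=0.000+0.3308j on G[0,2]
R9: Y=0.0007042+0.000j on G[1,0]
R10: Y=0.3690+0.000j on G[2,0]
R11: Y=0.02381+0.000j on G[0,1]
R12: Y=0.007519+0.000j on G[1,2]
R13: Y=0.0009901+0.000j on G[1,0]
L2: Y=0.000-0.01434j on G[2,1]
I4: z[1]−=0.004, z[0]+=0.004
solve → V1=-0.5082+0.05916j, V2=1.016-0.1998j

-0.3576+0.07036j A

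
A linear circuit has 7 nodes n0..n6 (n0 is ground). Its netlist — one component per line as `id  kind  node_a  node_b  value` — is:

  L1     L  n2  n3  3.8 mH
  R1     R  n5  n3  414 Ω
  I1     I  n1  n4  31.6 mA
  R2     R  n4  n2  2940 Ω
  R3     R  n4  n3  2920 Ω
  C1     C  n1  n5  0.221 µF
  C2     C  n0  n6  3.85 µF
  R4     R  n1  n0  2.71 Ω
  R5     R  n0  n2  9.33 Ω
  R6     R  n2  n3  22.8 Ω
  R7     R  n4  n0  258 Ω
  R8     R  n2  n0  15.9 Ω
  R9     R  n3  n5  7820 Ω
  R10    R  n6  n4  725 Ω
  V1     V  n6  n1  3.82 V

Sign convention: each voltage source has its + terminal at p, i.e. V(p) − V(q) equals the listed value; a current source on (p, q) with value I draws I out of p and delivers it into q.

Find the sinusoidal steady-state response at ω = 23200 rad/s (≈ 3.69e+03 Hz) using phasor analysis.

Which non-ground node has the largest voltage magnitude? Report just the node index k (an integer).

4

Element admittances at ω=23200 rad/s:
  Y(L1) = 0.000-0.01134j S between n2,n3
  Y(R1) = 0.002415+0.000j S between n5,n3
  I1: injects 0.0316 A into n4 (from n1)
  Y(R2) = 0.0003401+0.000j S between n4,n2
  Y(R3) = 0.0003425+0.000j S between n4,n3
  Y(C1) = 0.000+0.005127j S between n1,n5
  Y(C2) = 0.000+0.08932j S between n0,n6
  Y(R4) = 0.3690+0.000j S between n1,n0
  Y(R5) = 0.1072+0.000j S between n0,n2
  Y(R6) = 0.04386+0.000j S between n2,n3
  Y(R7) = 0.003876+0.000j S between n4,n0
  Y(R8) = 0.06289+0.000j S between n2,n0
  Y(R9) = 0.0001279+0.000j S between n3,n5
  Y(R10) = 0.001379+0.000j S between n6,n4
  V1: constraint V(n6)−V(n1) = 3.82
Assemble and solve the 7×7 MNA system:
  V(n1)=-0.2815-0.8487j  V(n2)=0.02489-0.01250j  V(n3)=0.08223-0.04470j  V(n4)=6.150-0.2004j  V(n5)=0.1104-0.8347j  V(n6)=3.539-0.8487j
  i(V1)=-0.07220-0.3152j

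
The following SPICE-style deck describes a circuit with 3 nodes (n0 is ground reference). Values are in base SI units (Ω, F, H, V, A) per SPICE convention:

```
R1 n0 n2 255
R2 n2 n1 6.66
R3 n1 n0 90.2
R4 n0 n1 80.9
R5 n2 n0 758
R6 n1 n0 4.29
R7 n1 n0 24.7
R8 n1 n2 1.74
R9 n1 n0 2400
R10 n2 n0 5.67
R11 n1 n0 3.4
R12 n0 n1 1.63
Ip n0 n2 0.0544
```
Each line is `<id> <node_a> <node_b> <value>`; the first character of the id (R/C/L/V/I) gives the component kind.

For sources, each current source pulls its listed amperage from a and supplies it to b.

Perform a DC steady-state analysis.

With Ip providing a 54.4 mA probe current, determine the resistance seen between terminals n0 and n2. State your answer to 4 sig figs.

MNA unknowns: 2 node voltages V₁..V_2
R1: Y=0.003922 on G[0,2]
R2: Y=0.1502 on G[2,1]
R3: Y=0.01109 on G[1,0]
R4: Y=0.01236 on G[0,1]
R5: Y=0.001319 on G[2,0]
R6: Y=0.2331 on G[1,0]
R7: Y=0.04049 on G[1,0]
R8: Y=0.5747 on G[1,2]
R9: Y=0.0004167 on G[1,0]
R10: Y=0.1764 on G[2,0]
R11: Y=0.2941 on G[1,0]
R12: Y=0.6135 on G[0,1]
Ip: z[0]−=0.0544, z[2]+=0.0544
solve → V1=0.03222, V2=0.08577

R_eq = 1.577 Ω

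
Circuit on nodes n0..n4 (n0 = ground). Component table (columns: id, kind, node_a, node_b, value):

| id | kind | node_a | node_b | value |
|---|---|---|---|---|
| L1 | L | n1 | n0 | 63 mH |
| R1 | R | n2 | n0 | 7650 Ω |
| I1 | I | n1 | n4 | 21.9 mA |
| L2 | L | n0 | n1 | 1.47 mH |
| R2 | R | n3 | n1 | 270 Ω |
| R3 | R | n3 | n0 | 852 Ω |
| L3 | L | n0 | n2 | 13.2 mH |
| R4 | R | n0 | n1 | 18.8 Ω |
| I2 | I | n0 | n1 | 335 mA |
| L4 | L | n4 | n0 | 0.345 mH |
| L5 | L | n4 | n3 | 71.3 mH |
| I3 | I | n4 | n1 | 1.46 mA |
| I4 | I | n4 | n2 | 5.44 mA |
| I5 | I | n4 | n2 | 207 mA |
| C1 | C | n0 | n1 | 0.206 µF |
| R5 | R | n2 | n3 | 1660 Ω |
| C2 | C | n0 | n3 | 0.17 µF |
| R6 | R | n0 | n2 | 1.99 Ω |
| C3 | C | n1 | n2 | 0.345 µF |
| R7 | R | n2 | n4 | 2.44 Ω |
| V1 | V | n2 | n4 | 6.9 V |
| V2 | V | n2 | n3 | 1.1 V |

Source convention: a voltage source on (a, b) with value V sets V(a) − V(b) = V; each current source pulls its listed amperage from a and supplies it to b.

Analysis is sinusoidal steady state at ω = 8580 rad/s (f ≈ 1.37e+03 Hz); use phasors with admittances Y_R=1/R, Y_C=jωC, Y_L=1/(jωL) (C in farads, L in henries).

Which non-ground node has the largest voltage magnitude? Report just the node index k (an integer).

4

Apply KCL at each of the 4 non-ground nodes and solve the resulting linear system.
Node n1: branches {L1, I1, L2, R2, R4, I2, I3, C1, C3} → V_1 = 2.098+2.726j
Node n2: branches {R1, L3, I4, I5, R5, R6, C3, R7, V1, V2} → V_2 = 2.147-3.110j
Node n3: branches {R2, R3, L5, R5, C2, V2} → V_3 = 1.047-3.110j
Node n4: branches {I1, L4, L5, I3, I4, I5, R7, V1} → V_4 = -4.753-3.110j
Source currents: i(V1)=-3.686+1.615j, i(V2)=0.001212-0.03322j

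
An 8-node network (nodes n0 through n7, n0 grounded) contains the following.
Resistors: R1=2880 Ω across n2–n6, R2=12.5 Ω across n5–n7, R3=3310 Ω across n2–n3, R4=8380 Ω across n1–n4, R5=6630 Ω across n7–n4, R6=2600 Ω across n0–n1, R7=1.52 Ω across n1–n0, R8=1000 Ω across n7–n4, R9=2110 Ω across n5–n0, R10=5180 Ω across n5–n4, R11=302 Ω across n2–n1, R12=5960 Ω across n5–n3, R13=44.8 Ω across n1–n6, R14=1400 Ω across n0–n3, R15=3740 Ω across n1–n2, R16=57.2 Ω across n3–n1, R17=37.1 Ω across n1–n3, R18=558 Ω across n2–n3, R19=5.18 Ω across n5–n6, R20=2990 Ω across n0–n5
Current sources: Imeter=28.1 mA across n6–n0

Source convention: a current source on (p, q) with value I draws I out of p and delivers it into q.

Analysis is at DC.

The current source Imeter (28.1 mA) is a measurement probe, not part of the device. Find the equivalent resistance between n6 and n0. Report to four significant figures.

R_eq = 43.56 Ω

Apply KCL at each of the 7 non-ground nodes and solve the resulting linear system.
Node n1: branches {R4, R6, R7, R11, R13, R15, R16, R17} → V_1 = -0.04114
Node n2: branches {R1, R3, R11, R15, R18} → V_2 = -0.1117
Node n3: branches {R3, R12, R14, R16, R17, R18} → V_3 = -0.04780
Node n4: branches {R4, R5, R8, R10} → V_4 = -1.120
Node n5: branches {R2, R9, R10, R12, R19, R20} → V_5 = -1.217
Node n6: branches {R1, R13, R19, Imeter} → V_6 = -1.224
Node n7: branches {R2, R5, R8} → V_7 = -1.216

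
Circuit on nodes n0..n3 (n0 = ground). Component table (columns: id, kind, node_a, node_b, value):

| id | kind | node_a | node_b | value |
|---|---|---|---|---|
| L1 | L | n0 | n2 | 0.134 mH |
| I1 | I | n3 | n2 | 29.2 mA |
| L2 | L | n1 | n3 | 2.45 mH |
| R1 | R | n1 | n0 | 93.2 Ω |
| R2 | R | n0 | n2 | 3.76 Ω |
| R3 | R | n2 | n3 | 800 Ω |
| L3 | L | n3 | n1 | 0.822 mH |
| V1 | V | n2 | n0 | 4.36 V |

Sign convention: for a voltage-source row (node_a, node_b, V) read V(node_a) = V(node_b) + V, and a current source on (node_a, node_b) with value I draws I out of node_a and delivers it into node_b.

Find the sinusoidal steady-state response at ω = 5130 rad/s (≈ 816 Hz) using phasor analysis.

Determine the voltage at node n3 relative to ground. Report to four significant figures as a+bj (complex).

-1.983-0.06016j V

Element admittances at ω=5130 rad/s:
  Y(L1) = 0.000-1.455j S between n0,n2
  I1: injects 0.0292 A into n2 (from n3)
  Y(L2) = 0.000-0.07956j S between n1,n3
  Y(R1) = 0.01073+0.000j S between n1,n0
  Y(R2) = 0.2660+0.000j S between n0,n2
  Y(R3) = 0.001250+0.000j S between n2,n3
  Y(L3) = 0.000-0.2371j S between n3,n1
  V1: constraint V(n2)−V(n0) = 4.36
Assemble and solve the 4×4 MNA system:
  V(n1)=-1.983+0.007008j  V(n2)=4.360+0.000j  V(n3)=-1.983-0.06016j
  i(V1)=-1.138+6.342j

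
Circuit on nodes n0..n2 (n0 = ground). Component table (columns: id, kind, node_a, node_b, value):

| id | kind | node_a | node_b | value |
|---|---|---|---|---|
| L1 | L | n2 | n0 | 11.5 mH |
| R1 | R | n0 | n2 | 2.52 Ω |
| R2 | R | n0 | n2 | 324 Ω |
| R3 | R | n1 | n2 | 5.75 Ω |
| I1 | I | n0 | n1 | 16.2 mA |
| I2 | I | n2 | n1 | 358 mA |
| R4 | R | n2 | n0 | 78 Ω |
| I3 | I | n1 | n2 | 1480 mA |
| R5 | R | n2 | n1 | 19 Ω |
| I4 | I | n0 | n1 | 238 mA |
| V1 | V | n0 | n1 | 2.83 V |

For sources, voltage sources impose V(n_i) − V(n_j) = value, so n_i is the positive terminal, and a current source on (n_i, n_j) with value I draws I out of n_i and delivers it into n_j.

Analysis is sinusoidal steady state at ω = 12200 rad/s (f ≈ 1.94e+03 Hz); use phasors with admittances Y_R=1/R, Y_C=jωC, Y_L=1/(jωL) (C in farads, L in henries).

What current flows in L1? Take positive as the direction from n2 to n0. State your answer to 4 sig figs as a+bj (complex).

Apply KCL at each of the 2 non-ground nodes and solve the resulting linear system.
Node n1: branches {R3, I1, I2, I3, R5, I4, V1} → V_1 = -2.830+0.000j
Node n2: branches {L1, R1, R2, R3, I2, R4, I3, R5} → V_2 = 0.7521+0.008386j
Source currents: i(V1)=0.05629-0.001900j

5.977e-05-0.005361j A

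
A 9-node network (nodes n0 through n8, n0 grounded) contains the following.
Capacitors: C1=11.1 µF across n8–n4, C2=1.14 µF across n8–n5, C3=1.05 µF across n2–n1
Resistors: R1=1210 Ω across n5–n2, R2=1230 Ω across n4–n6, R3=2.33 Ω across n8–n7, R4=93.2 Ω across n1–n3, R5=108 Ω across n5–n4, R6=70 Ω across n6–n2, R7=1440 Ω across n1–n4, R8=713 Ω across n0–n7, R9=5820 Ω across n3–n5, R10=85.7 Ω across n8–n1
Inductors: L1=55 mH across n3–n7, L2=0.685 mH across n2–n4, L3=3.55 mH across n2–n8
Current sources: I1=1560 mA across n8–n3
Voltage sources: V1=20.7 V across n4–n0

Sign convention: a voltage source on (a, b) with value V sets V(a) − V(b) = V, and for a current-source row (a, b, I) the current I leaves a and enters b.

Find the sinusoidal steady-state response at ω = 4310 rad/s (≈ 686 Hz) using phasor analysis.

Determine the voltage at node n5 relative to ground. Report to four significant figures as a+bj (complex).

MNA unknowns: 8 node voltages V₁..V_8 plus 1 source current (V1)
C1: Y=0.000+0.04784j on G[8,4]
R1: Y=0.0008264+0.000j on G[5,2]
R2: Y=0.0008130+0.000j on G[4,6]
R3: Y=0.4292+0.000j on G[8,7]
L1: Y=0.000-0.004219j on G[3,7]
R4: Y=0.01073+0.000j on G[1,3]
C2: Y=0.000+0.004913j on G[8,5]
R5: Y=0.009259+0.000j on G[5,4]
C3: Y=0.000+0.004525j on G[2,1]
R6: Y=0.01429+0.000j on G[6,2]
L2: Y=0.000-0.3387j on G[2,4]
R7: Y=0.0006944+0.000j on G[1,4]
I1: z[8]−=1.56, z[3]+=1.56
R8: Y=0.001403+0.000j on G[0,7]
R9: Y=0.0001718+0.000j on G[3,5]
R10: Y=0.01167+0.000j on G[8,1]
L3: Y=0.000-0.06536j on G[2,8]
V1: row V4−V0=20.7, i_V1 at 4,0
solve → V1=101.2-43.06j, V2=20.40-12.17j, V3=202.8+26.01j, V4=20.70+0.000j, V5=53.97-14.64j, V6=20.42-11.51j, V7=25.51-79.27j, V8=24.56-77.78j
aux → i_V1=-0.03578+0.1112j

53.97-14.64j V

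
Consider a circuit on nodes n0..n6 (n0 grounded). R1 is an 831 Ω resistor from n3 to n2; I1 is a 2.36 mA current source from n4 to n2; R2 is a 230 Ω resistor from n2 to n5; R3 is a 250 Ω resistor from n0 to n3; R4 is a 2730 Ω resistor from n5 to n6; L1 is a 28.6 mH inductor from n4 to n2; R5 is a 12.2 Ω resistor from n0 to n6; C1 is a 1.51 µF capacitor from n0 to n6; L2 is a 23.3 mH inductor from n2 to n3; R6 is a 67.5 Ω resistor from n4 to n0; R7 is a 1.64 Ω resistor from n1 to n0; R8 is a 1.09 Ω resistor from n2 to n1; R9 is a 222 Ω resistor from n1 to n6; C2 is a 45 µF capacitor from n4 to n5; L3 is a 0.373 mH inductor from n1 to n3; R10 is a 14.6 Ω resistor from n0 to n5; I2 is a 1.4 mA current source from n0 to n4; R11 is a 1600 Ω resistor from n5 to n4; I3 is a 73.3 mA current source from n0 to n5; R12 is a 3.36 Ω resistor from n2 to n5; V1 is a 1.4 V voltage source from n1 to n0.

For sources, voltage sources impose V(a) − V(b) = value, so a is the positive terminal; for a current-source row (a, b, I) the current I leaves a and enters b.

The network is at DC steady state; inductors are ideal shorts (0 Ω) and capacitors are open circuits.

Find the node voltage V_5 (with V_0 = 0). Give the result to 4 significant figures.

1.338 V

Apply KCL at each of the 6 non-ground nodes and solve the resulting linear system.
Node n1: branches {R7, R8, R9, L3, V1} → V_1 = 1.400
Node n2: branches {R1, I1, R2, L1, L2, R8, R12} → V_2 = 1.400
Node n3: branches {R1, R3, L2, L3} → V_3 = 1.400
Node n4: branches {I1, L1, R6, C2, I2, R11} → V_4 = 1.400
Node n5: branches {R2, R4, C2, R10, R11, I3, R12} → V_5 = 1.338
Node n6: branches {R4, R5, C1, R9} → V_6 = 0.07826
Source currents: i(L1)=-0.02174, i(L2)=-0.03814, i(L3)=0.04374, i(V1)=-0.9034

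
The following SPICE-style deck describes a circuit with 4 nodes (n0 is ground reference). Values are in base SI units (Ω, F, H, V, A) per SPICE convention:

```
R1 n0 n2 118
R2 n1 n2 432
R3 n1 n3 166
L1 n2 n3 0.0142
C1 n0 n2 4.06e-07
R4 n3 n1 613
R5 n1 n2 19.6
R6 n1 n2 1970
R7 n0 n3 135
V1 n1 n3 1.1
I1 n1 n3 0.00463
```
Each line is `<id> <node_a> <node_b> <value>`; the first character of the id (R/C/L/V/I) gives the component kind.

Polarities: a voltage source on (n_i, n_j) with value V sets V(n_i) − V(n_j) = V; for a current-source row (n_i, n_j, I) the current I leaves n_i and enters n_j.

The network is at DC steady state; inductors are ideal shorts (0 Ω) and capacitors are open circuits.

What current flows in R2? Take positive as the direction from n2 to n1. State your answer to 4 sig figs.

Element admittances at DC:
  Y(R1) = 0.008475 S between n0,n2
  Y(R2) = 0.002315 S between n1,n2
  Y(R3) = 0.006024 S between n1,n3
  L1: short n2↔n3 (DC inductor)
  Y(C1) = 0.000 S between n0,n2
  Y(R4) = 0.001631 S between n3,n1
  Y(R5) = 0.05102 S between n1,n2
  Y(R6) = 0.0005076 S between n1,n2
  Y(R7) = 0.007407 S between n0,n3
  V1: constraint V(n1)−V(n3) = 1.1
  I1: injects 0.00463 A into n3 (from n1)
Assemble and solve the 5×5 MNA system:
  V(n1)=1.100  V(n2)=0.000  V(n3)=0.000
  i(L1)=0.05923  i(V1)=-0.07228

-0.002546 A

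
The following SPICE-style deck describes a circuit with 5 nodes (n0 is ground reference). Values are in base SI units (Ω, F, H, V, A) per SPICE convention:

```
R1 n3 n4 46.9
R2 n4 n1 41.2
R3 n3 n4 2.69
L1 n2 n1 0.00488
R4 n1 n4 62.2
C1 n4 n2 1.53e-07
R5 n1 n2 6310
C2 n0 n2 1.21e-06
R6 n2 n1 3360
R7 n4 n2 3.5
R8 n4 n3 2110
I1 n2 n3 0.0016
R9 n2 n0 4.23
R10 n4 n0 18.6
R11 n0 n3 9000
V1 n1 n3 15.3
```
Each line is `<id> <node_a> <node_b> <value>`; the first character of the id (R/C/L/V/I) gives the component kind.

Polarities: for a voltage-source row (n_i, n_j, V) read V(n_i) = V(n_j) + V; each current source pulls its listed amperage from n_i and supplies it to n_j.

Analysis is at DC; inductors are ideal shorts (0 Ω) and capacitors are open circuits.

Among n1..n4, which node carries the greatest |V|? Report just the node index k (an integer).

3

Element admittances at DC:
  Y(R1) = 0.02132 S between n3,n4
  Y(R2) = 0.02427 S between n4,n1
  Y(R3) = 0.3717 S between n3,n4
  L1: short n2↔n1 (DC inductor)
  Y(R4) = 0.01608 S between n1,n4
  Y(C1) = 0.000 S between n4,n2
  Y(R5) = 0.0001585 S between n1,n2
  Y(C2) = 0.000 S between n0,n2
  Y(R6) = 0.0002976 S between n2,n1
  Y(R7) = 0.2857 S between n4,n2
  Y(R8) = 0.0004739 S between n4,n3
  I1: injects 0.0016 A into n3 (from n2)
  Y(R9) = 0.2364 S between n2,n0
  Y(R10) = 0.05376 S between n4,n0
  Y(R11) = 0.0001111 S between n0,n3
  V1: constraint V(n1)−V(n3) = 15.3
Assemble and solve the 6×6 MNA system:
  V(n1)=1.467  V(n2)=1.467  V(n3)=-13.83  V(n4)=-6.421
  i(L1)=-2.602  i(V1)=-2.920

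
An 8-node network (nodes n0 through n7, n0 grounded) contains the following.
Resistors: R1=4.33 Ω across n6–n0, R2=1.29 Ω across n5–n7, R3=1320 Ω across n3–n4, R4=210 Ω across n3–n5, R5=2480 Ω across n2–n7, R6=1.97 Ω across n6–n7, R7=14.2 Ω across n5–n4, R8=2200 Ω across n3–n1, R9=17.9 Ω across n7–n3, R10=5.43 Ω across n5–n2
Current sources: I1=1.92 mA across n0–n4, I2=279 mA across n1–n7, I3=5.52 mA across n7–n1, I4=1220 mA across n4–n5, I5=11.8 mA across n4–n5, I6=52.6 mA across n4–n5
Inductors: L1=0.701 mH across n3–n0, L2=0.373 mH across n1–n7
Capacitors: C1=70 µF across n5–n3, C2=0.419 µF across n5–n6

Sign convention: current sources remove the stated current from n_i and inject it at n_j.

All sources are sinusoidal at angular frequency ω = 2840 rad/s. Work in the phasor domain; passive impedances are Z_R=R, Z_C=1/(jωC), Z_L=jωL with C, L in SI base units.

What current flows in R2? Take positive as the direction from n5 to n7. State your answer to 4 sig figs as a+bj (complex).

Apply KCL at each of the 7 non-ground nodes and solve the resulting linear system.
Node n1: branches {I2, I3, L2, R8} → V_1 = 0.02391-0.3299j
Node n2: branches {R5, R10} → V_2 = 0.03162-0.05119j
Node n3: branches {R3, L1, R4, C1, R8, R9} → V_3 = -0.01268-0.003802j
Node n4: branches {I1, R3, R7, I4, I5, I6} → V_4 = -17.99-0.05071j
Node n5: branches {R2, R4, C1, C2, R7, I4, I5, R10, I6} → V_5 = 0.03164-0.05122j
Node n6: branches {R1, C2, R6} → V_6 = 0.01658-0.02758j
Node n7: branches {R2, I2, R5, I3, R6, L2, R9} → V_7 = 0.02407-0.04017j

0.005868-0.008564j A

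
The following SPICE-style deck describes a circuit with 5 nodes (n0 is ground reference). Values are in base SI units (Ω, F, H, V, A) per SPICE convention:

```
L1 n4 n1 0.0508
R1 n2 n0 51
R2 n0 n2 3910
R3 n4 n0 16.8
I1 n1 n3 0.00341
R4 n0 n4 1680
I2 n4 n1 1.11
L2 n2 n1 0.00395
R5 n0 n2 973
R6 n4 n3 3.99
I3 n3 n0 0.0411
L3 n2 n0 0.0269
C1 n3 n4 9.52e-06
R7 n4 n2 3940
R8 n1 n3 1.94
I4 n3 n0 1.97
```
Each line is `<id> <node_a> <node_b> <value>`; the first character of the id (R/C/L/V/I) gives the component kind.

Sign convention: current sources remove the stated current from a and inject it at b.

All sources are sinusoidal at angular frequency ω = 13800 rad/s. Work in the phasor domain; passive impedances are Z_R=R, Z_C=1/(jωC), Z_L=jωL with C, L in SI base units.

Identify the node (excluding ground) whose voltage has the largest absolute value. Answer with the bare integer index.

Element admittances at ω=13800 rad/s:
  Y(L1) = 0.000-0.001426j S between n4,n1
  Y(R1) = 0.01961+0.000j S between n2,n0
  Y(R2) = 0.0002558+0.000j S between n0,n2
  Y(R3) = 0.05952+0.000j S between n4,n0
  I1: injects 0.00341 A into n3 (from n1)
  Y(R4) = 0.0005952+0.000j S between n0,n4
  I2: injects 1.11 A into n1 (from n4)
  Y(L2) = 0.000-0.01835j S between n2,n1
  Y(R5) = 0.001028+0.000j S between n0,n2
  Y(R6) = 0.2506+0.000j S between n4,n3
  I3: injects 0.0411 A into n0 (from n3)
  Y(L3) = 0.000-0.002694j S between n2,n0
  Y(C1) = 0.000+0.1314j S between n3,n4
  Y(R7) = 0.0002538+0.000j S between n4,n2
  Y(R8) = 0.5155+0.000j S between n1,n3
  I4: injects 1.97 A into n0 (from n3)
Assemble and solve the 4×4 MNA system:
  V(n1)=-28.59-4.508j  V(n2)=-14.51+10.31j  V(n3)=-31.26-4.008j  V(n4)=-28.87-4.233j

3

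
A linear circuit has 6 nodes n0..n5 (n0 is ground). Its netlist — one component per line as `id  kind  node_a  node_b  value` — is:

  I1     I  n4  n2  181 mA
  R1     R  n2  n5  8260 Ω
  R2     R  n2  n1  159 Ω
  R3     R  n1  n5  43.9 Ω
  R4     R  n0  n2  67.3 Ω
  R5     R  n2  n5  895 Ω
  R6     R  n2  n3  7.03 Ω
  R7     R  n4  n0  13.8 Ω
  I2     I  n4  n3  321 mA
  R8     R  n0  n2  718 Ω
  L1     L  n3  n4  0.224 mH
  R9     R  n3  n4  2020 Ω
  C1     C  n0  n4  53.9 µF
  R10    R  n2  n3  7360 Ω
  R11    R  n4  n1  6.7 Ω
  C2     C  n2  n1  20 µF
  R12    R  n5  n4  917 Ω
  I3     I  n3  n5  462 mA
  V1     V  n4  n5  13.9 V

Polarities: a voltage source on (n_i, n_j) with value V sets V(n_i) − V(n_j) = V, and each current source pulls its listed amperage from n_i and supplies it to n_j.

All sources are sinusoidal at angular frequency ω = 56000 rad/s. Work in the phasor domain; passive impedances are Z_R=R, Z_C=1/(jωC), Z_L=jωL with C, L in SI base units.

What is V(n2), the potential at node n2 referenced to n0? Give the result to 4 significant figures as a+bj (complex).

-1.043-0.6583j V

Apply KCL at each of the 5 non-ground nodes and solve the resulting linear system.
Node n1: branches {R2, R3, R11, C2} → V_1 = -0.9644-0.5239j
Node n2: branches {I1, R1, R2, R4, R5, R6, R8, R10, C2} → V_2 = -1.043-0.6583j
Node n3: branches {R6, I2, L1, R9, R10, I3} → V_3 = -1.268-1.365j
Node n4: branches {I1, R7, I2, L1, R9, C1, R11, R12, V1} → V_4 = 0.003677-0.005529j
Node n5: branches {R1, R3, R5, R12, I3, V1} → V_5 = -13.90-0.005529j
Source currents: i(V1)=-0.7877+0.01262j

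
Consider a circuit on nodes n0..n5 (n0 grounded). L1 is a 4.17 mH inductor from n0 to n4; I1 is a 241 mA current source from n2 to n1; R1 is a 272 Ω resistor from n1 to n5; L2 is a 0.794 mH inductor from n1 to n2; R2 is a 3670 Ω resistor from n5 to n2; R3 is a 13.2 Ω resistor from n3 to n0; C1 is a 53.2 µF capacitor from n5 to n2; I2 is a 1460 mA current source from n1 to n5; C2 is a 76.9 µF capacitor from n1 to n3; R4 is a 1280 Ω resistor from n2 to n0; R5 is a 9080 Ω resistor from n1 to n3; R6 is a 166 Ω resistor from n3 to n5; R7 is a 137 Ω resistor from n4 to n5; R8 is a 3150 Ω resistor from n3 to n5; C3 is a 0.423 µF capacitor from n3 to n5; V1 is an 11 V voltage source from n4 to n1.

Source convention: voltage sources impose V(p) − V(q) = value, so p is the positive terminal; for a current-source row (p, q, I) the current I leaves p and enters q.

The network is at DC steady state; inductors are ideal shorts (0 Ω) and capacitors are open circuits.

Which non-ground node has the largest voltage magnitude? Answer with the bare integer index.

Apply KCL at each of the 5 non-ground nodes and solve the resulting linear system.
Node n1: branches {I1, R1, L2, I2, C2, R5, V1} → V_1 = -11.00
Node n2: branches {I1, L2, R2, C1, R4} → V_2 = -11.00
Node n3: branches {R3, C2, R5, R6, R8, C3} → V_3 = 6.375
Node n4: branches {L1, R7, V1} → V_4 = 0.000
Node n5: branches {R1, R2, C1, I2, R6, R7, R8, C3} → V_5 = 82.83
Source currents: i(L1)=0.4743, i(L2)=0.2068, i(V1)=1.079

5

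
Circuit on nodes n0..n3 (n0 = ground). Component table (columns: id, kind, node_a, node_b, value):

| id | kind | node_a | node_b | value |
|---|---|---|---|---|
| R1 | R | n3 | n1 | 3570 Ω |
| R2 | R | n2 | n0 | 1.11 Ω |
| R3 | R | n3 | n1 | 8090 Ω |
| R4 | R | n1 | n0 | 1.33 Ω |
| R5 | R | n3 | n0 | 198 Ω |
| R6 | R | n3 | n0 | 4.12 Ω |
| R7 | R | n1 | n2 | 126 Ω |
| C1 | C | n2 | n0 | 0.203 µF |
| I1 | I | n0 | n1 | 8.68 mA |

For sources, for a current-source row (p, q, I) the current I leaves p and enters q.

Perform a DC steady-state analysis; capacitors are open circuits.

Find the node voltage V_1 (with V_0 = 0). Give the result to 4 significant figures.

0.01142 V

Element admittances at DC:
  Y(R1) = 0.0002801 S between n3,n1
  Y(R2) = 0.9009 S between n2,n0
  Y(R3) = 0.0001236 S between n3,n1
  Y(R4) = 0.7519 S between n1,n0
  Y(R5) = 0.005051 S between n3,n0
  Y(R6) = 0.2427 S between n3,n0
  Y(R7) = 0.007937 S between n1,n2
  Y(C1) = 0.000 S between n2,n0
  I1: injects 0.00868 A into n1 (from n0)
Assemble and solve the 3×3 MNA system:
  V(n1)=0.01142  V(n2)=9.972e-05  V(n3)=1.858e-05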